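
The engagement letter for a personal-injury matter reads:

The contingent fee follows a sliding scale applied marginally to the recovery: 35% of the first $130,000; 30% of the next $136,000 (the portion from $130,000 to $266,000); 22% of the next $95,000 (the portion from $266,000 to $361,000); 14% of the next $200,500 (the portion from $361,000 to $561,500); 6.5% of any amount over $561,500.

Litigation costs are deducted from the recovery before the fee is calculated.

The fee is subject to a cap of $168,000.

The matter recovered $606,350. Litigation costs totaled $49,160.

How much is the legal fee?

Fee base (net of costs): $606,350 − $49,160 = $557,190
First $130,000 at 35% = $45,500.00
Next $136,000 at 30% = $40,800.00
Next $95,000 at 22% = $20,900.00
Remaining $196,190 at 14% = $27,466.60
Fee: $45,500.00 + $40,800.00 + $20,900.00 + $27,466.60 = $134,666.60
$134,666.60 is under the $168,000 cap.

$134,666.60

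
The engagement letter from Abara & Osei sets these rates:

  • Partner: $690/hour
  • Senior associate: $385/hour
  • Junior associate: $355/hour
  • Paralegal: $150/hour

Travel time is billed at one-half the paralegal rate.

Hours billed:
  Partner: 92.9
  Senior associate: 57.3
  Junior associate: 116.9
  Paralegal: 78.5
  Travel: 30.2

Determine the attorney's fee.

Partner: 92.9 × $690 = $64,101.00
Senior associate: 57.3 × $385 = $22,060.50
Junior associate: 116.9 × $355 = $41,499.50
Paralegal: 78.5 × $150 = $11,775.00
Subtotal: $64,101.00 + $22,060.50 + $41,499.50 + $11,775.00 = $139,436.00
Travel: 30.2 × ($150 ÷ 2) = 30.2 × $75.00 = $2,265.00
Total: $139,436.00 + $2,265.00 = $141,701.00

$141,701.00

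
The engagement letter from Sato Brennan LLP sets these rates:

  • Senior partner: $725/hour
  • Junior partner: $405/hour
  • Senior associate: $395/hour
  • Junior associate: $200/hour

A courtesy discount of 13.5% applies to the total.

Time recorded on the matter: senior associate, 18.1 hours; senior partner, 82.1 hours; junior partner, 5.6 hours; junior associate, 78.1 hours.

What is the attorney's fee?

$73,144.40

Senior partner: 82.1 × $725 = $59,522.50
Junior partner: 5.6 × $405 = $2,268.00
Senior associate: 18.1 × $395 = $7,149.50
Junior associate: 78.1 × $200 = $15,620.00
Subtotal: $84,560.00
Less 13.5% discount: −$11,415.60
Total: $84,560.00 − $11,415.60 = $73,144.40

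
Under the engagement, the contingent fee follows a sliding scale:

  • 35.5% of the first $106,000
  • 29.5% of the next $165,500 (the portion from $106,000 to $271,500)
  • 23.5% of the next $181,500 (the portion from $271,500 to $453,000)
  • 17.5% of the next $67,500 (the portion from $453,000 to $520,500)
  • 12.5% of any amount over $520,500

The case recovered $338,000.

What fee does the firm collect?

First $106,000 at 35.5% = $37,630.00
Next $165,500 at 29.5% = $48,822.50
Remaining $66,500 at 23.5% = $15,627.50
Fee: $37,630.00 + $48,822.50 + $15,627.50 = $102,080.00

$102,080.00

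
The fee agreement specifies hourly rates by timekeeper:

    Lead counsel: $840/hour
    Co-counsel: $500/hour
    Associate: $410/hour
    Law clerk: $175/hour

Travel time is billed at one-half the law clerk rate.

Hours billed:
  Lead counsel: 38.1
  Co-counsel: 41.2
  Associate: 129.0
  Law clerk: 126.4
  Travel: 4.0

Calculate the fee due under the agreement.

$127,964.00

Lead counsel: 38.1 × $840 = $32,004.00
Co-counsel: 41.2 × $500 = $20,600.00
Associate: 129.0 × $410 = $52,890.00
Law clerk: 126.4 × $175 = $22,120.00
Subtotal: $32,004.00 + $20,600.00 + $52,890.00 + $22,120.00 = $127,614.00
Travel: 4.0 × ($175 ÷ 2) = 4.0 × $87.50 = $350.00
Total: $127,614.00 + $350.00 = $127,964.00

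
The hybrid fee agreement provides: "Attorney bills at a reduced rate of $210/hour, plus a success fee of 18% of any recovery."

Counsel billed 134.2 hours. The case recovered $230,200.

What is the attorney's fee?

$69,618.00

Hourly: 134.2 × $210 = $28,182.00
Success fee: 18% of $230,200 = $41,436.00
Total: $28,182.00 + $41,436.00 = $69,618.00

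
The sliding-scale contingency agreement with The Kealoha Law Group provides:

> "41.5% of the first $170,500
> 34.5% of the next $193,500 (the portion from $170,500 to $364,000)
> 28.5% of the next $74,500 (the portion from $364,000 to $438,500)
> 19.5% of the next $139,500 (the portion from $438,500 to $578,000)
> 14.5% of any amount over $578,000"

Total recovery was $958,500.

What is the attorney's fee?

First $170,500 at 41.5% = $70,757.50
Next $193,500 at 34.5% = $66,757.50
Next $74,500 at 28.5% = $21,232.50
Next $139,500 at 19.5% = $27,202.50
Remaining $380,500 at 14.5% = $55,172.50
Fee: $70,757.50 + $66,757.50 + $21,232.50 + $27,202.50 + $55,172.50 = $241,122.50

$241,122.50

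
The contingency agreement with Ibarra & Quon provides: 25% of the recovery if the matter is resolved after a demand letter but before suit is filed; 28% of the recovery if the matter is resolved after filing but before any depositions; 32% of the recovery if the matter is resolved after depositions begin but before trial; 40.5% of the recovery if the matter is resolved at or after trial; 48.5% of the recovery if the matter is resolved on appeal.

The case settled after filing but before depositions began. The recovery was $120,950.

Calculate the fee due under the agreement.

The matter settled after filing but before depositions began, so the 28% rate applies.
$120,950 × 28% = $33,866.00

$33,866.00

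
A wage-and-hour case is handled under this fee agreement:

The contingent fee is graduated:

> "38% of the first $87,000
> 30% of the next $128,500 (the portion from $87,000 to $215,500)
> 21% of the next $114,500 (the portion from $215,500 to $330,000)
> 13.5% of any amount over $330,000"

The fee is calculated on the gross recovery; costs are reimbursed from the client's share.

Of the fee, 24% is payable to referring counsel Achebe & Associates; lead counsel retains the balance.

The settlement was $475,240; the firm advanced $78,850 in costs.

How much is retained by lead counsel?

$87,599.42

Fee base is the gross recovery, $475,240; costs are reimbursed separately.
First $87,000 at 38% = $33,060.00
Next $128,500 at 30% = $38,550.00
Next $114,500 at 21% = $24,045.00
Remaining $145,240 at 13.5% = $19,607.40
Fee: $33,060.00 + $38,550.00 + $24,045.00 + $19,607.40 = $115,262.40
Referral share: 24% of $115,262.40 = $27,662.98; lead counsel retains $115,262.40 − $27,662.98 = $87,599.42.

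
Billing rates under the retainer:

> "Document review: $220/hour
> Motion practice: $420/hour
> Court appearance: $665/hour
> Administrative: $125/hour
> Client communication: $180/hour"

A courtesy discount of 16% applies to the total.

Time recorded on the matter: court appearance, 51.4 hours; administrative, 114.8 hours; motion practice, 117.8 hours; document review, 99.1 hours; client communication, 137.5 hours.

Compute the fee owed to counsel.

Document review: 99.1 × $220 = $21,802.00
Motion practice: 117.8 × $420 = $49,476.00
Court appearance: 51.4 × $665 = $34,181.00
Administrative: 114.8 × $125 = $14,350.00
Client communication: 137.5 × $180 = $24,750.00
Subtotal: $144,559.00
Less 16% discount: −$23,129.44
Total: $144,559.00 − $23,129.44 = $121,429.56

$121,429.56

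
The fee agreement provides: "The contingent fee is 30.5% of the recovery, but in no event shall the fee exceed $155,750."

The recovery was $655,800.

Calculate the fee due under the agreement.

$155,750.00

30.5% of $655,800 = $200,019.00
That exceeds the $155,750 cap, so the fee is capped at $155,750.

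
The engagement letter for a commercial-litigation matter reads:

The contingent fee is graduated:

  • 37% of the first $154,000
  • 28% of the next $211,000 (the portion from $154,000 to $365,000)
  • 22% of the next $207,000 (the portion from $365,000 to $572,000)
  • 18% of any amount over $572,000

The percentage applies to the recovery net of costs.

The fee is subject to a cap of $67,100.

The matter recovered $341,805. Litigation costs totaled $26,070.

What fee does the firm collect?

$67,100.00

Fee base (net of costs): $341,805 − $26,070 = $315,735
First $154,000 at 37% = $56,980.00
Remaining $161,735 at 28% = $45,285.80
Fee: $56,980.00 + $45,285.80 = $102,265.80
$102,265.80 exceeds the $67,100 cap, so the fee is capped at $67,100.00.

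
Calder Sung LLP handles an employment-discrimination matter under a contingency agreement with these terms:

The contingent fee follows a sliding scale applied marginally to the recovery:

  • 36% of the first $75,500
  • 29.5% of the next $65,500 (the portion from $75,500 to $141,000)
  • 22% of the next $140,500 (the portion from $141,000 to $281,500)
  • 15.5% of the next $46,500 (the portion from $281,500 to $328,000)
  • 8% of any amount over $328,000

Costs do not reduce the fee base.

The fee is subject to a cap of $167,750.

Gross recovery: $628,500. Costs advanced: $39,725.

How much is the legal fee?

Fee base is the gross recovery, $628,500; costs are reimbursed separately.
First $75,500 at 36% = $27,180.00
Next $65,500 at 29.5% = $19,322.50
Next $140,500 at 22% = $30,910.00
Next $46,500 at 15.5% = $7,207.50
Remaining $300,500 at 8% = $24,040.00
Fee: $27,180.00 + $19,322.50 + $30,910.00 + $7,207.50 + $24,040.00 = $108,660.00
$108,660.00 is under the $167,750 cap.

$108,660.00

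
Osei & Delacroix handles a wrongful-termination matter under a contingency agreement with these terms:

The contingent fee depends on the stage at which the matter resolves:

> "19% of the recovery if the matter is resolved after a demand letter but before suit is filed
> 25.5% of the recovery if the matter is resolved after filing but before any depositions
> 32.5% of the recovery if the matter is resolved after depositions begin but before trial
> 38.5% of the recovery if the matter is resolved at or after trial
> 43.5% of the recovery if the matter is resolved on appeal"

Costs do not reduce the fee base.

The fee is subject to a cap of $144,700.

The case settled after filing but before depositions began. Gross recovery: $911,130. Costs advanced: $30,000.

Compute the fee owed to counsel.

Fee base is the gross recovery, $911,130; costs are reimbursed separately.
The matter settled after filing but before depositions began, so the 25.5% rate applies.
$911,130 × 25.5% = $232,338.15
$232,338.15 exceeds the $144,700 cap, so the fee is capped at $144,700.00.

$144,700.00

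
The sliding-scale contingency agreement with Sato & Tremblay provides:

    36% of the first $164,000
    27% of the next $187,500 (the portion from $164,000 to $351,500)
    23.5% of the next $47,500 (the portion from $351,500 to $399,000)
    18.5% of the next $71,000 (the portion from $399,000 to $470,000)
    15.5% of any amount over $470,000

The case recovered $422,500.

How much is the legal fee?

$125,175.00

First $164,000 at 36% = $59,040.00
Next $187,500 at 27% = $50,625.00
Next $47,500 at 23.5% = $11,162.50
Remaining $23,500 at 18.5% = $4,347.50
Fee: $59,040.00 + $50,625.00 + $11,162.50 + $4,347.50 = $125,175.00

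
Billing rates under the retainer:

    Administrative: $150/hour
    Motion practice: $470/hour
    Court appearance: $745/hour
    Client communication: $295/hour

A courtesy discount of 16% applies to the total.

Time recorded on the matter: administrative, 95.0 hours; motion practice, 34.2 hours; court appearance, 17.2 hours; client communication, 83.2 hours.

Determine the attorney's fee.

Administrative: 95.0 × $150 = $14,250.00
Motion practice: 34.2 × $470 = $16,074.00
Court appearance: 17.2 × $745 = $12,814.00
Client communication: 83.2 × $295 = $24,544.00
Subtotal: $67,682.00
Less 16% discount: −$10,829.12
Total: $67,682.00 − $10,829.12 = $56,852.88

$56,852.88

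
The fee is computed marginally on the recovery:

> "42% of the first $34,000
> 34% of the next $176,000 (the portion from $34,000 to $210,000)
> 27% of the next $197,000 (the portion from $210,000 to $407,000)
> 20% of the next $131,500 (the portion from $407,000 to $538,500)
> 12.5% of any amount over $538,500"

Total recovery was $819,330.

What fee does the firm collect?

First $34,000 at 42% = $14,280.00
Next $176,000 at 34% = $59,840.00
Next $197,000 at 27% = $53,190.00
Next $131,500 at 20% = $26,300.00
Remaining $280,830 at 12.5% = $35,103.75
Fee: $14,280.00 + $59,840.00 + $53,190.00 + $26,300.00 + $35,103.75 = $188,713.75

$188,713.75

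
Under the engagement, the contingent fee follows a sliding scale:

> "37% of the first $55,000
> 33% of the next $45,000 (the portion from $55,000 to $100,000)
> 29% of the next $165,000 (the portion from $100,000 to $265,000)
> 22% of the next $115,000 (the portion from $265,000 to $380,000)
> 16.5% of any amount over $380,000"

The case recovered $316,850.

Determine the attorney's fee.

$94,457.00

First $55,000 at 37% = $20,350.00
Next $45,000 at 33% = $14,850.00
Next $165,000 at 29% = $47,850.00
Remaining $51,850 at 22% = $11,407.00
Fee: $20,350.00 + $14,850.00 + $47,850.00 + $11,407.00 = $94,457.00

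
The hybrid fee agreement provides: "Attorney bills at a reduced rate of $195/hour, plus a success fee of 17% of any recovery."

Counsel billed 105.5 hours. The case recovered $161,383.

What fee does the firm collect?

Hourly: 105.5 × $195 = $20,572.50
Success fee: 17% of $161,383 = $27,435.11
Total: $20,572.50 + $27,435.11 = $48,007.61

$48,007.61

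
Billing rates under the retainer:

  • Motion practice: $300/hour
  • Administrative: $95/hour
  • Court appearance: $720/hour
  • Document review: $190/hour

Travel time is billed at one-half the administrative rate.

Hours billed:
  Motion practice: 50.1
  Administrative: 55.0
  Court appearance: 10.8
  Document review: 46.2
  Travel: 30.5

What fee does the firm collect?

$38,257.75

Motion practice: 50.1 × $300 = $15,030.00
Administrative: 55.0 × $95 = $5,225.00
Court appearance: 10.8 × $720 = $7,776.00
Document review: 46.2 × $190 = $8,778.00
Subtotal: $15,030.00 + $5,225.00 + $7,776.00 + $8,778.00 = $36,809.00
Travel: 30.5 × ($95 ÷ 2) = 30.5 × $47.50 = $1,448.75
Total: $36,809.00 + $1,448.75 = $38,257.75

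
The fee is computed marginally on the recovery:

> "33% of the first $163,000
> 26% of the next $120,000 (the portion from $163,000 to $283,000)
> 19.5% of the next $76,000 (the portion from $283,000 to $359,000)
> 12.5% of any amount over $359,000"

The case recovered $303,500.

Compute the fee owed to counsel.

First $163,000 at 33% = $53,790.00
Next $120,000 at 26% = $31,200.00
Remaining $20,500 at 19.5% = $3,997.50
Fee: $53,790.00 + $31,200.00 + $3,997.50 = $88,987.50

$88,987.50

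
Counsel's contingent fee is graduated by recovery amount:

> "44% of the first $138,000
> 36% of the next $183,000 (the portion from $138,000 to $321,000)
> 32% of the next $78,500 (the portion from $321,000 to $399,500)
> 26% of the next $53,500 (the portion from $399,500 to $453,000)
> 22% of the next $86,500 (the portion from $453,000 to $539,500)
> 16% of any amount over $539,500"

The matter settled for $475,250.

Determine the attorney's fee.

First $138,000 at 44% = $60,720.00
Next $183,000 at 36% = $65,880.00
Next $78,500 at 32% = $25,120.00
Next $53,500 at 26% = $13,910.00
Remaining $22,250 at 22% = $4,895.00
Fee: $60,720.00 + $65,880.00 + $25,120.00 + $13,910.00 + $4,895.00 = $170,525.00

$170,525.00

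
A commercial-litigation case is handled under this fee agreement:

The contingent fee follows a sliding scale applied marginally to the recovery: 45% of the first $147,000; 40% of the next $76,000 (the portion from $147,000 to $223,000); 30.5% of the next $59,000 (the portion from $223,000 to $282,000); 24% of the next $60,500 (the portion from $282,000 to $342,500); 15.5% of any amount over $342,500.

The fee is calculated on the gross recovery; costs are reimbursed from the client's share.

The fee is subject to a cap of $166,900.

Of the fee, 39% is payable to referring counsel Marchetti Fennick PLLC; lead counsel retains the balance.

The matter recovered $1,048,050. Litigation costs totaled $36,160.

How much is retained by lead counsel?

$101,809.00

Fee base is the gross recovery, $1,048,050; costs are reimbursed separately.
First $147,000 at 45% = $66,150.00
Next $76,000 at 40% = $30,400.00
Next $59,000 at 30.5% = $17,995.00
Next $60,500 at 24% = $14,520.00
Remaining $705,550 at 15.5% = $109,360.25
Fee: $66,150.00 + $30,400.00 + $17,995.00 + $14,520.00 + $109,360.25 = $238,425.25
$238,425.25 exceeds the $166,900 cap, so the fee is capped at $166,900.00.
Referral share: 39% of $166,900.00 = $65,091.00; lead counsel retains $166,900.00 − $65,091.00 = $101,809.00.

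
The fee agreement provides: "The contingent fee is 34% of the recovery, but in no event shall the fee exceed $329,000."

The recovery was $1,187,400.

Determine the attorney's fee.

34% of $1,187,400 = $403,716.00
That exceeds the $329,000 cap, so the fee is capped at $329,000.

$329,000.00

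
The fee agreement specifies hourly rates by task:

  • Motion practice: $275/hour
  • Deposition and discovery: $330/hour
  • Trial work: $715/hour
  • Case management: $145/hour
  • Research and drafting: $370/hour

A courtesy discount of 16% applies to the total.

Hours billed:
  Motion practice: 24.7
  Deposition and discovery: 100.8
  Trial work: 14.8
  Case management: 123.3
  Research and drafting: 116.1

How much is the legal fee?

$93,638.16

Motion practice: 24.7 × $275 = $6,792.50
Deposition and discovery: 100.8 × $330 = $33,264.00
Trial work: 14.8 × $715 = $10,582.00
Case management: 123.3 × $145 = $17,878.50
Research and drafting: 116.1 × $370 = $42,957.00
Subtotal: $111,474.00
Less 16% discount: −$17,835.84
Total: $111,474.00 − $17,835.84 = $93,638.16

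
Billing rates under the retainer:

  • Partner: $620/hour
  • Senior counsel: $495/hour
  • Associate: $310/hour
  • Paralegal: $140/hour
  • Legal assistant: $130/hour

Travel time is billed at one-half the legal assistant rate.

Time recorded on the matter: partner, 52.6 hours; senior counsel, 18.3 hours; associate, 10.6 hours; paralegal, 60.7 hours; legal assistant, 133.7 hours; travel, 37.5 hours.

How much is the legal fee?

$73,273.00

Partner: 52.6 × $620 = $32,612.00
Senior counsel: 18.3 × $495 = $9,058.50
Associate: 10.6 × $310 = $3,286.00
Paralegal: 60.7 × $140 = $8,498.00
Legal assistant: 133.7 × $130 = $17,381.00
Subtotal: $32,612.00 + $9,058.50 + $3,286.00 + $8,498.00 + $17,381.00 = $70,835.50
Travel: 37.5 × ($130 ÷ 2) = 37.5 × $65.00 = $2,437.50
Total: $70,835.50 + $2,437.50 = $73,273.00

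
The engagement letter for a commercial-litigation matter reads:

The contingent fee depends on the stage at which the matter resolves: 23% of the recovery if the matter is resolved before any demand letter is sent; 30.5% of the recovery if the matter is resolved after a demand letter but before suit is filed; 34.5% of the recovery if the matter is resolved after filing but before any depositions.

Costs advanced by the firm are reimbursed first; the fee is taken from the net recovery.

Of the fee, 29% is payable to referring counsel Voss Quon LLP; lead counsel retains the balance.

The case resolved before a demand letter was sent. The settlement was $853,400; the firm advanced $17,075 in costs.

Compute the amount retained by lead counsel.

$136,571.87

Fee base (net of costs): $853,400 − $17,075 = $836,325
The matter resolved before a demand letter was sent, so the 23% rate applies.
$836,325 × 23% = $192,354.75
Referral share: 29% of $192,354.75 = $55,782.88; lead counsel retains $192,354.75 − $55,782.88 = $136,571.87.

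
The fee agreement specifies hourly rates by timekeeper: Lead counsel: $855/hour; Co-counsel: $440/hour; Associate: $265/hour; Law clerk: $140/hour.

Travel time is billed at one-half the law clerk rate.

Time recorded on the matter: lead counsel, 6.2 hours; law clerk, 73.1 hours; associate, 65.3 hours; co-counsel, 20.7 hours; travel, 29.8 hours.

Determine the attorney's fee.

$44,033.50

Lead counsel: 6.2 × $855 = $5,301.00
Co-counsel: 20.7 × $440 = $9,108.00
Associate: 65.3 × $265 = $17,304.50
Law clerk: 73.1 × $140 = $10,234.00
Subtotal: $5,301.00 + $9,108.00 + $17,304.50 + $10,234.00 = $41,947.50
Travel: 29.8 × ($140 ÷ 2) = 29.8 × $70.00 = $2,086.00
Total: $41,947.50 + $2,086.00 = $44,033.50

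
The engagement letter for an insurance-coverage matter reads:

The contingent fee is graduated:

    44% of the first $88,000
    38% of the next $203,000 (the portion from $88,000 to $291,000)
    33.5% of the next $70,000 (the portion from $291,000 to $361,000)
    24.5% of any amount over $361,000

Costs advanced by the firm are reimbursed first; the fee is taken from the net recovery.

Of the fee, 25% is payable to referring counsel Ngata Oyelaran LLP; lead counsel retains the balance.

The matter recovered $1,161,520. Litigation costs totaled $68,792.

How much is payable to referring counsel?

Fee base (net of costs): $1,161,520 − $68,792 = $1,092,728
First $88,000 at 44% = $38,720.00
Next $203,000 at 38% = $77,140.00
Next $70,000 at 33.5% = $23,450.00
Remaining $731,728 at 24.5% = $179,273.36
Fee: $38,720.00 + $77,140.00 + $23,450.00 + $179,273.36 = $318,583.36
Referral share: 25% of $318,583.36 = $79,645.84; lead counsel retains $318,583.36 − $79,645.84 = $238,937.52.

$79,645.84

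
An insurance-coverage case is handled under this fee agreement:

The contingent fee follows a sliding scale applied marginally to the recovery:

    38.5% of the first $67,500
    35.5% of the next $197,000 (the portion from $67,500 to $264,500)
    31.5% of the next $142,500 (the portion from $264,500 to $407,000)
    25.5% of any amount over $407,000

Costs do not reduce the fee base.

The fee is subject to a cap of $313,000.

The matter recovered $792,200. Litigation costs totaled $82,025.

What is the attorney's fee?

Fee base is the gross recovery, $792,200; costs are reimbursed separately.
First $67,500 at 38.5% = $25,987.50
Next $197,000 at 35.5% = $69,935.00
Next $142,500 at 31.5% = $44,887.50
Remaining $385,200 at 25.5% = $98,226.00
Fee: $25,987.50 + $69,935.00 + $44,887.50 + $98,226.00 = $239,036.00
$239,036.00 is under the $313,000 cap.

$239,036.00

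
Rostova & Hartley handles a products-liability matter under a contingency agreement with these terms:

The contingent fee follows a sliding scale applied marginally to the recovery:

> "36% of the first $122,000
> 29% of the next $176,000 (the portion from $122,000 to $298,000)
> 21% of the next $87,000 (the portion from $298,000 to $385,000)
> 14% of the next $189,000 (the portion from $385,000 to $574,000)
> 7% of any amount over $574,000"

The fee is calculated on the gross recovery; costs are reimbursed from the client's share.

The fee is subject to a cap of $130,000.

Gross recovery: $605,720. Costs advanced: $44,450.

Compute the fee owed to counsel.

Fee base is the gross recovery, $605,720; costs are reimbursed separately.
First $122,000 at 36% = $43,920.00
Next $176,000 at 29% = $51,040.00
Next $87,000 at 21% = $18,270.00
Next $189,000 at 14% = $26,460.00
Remaining $31,720 at 7% = $2,220.40
Fee: $43,920.00 + $51,040.00 + $18,270.00 + $26,460.00 + $2,220.40 = $141,910.40
$141,910.40 exceeds the $130,000 cap, so the fee is capped at $130,000.00.

$130,000.00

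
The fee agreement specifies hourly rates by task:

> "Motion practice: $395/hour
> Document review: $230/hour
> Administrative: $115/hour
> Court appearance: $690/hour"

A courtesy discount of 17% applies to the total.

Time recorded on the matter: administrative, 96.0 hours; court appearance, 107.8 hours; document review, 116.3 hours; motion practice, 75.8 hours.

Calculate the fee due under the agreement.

Motion practice: 75.8 × $395 = $29,941.00
Document review: 116.3 × $230 = $26,749.00
Administrative: 96.0 × $115 = $11,040.00
Court appearance: 107.8 × $690 = $74,382.00
Subtotal: $142,112.00
Less 17% discount: −$24,159.04
Total: $142,112.00 − $24,159.04 = $117,952.96

$117,952.96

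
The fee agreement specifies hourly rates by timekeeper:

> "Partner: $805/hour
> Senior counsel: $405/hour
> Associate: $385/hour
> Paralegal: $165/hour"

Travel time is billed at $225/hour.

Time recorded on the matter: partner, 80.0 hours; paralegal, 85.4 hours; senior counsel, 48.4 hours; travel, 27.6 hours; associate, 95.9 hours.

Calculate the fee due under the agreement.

$141,224.50

Partner: 80.0 × $805 = $64,400.00
Senior counsel: 48.4 × $405 = $19,602.00
Associate: 95.9 × $385 = $36,921.50
Paralegal: 85.4 × $165 = $14,091.00
Subtotal: $64,400.00 + $19,602.00 + $36,921.50 + $14,091.00 = $135,014.50
Travel: 27.6 × $225 = $6,210.00
Total: $135,014.50 + $6,210.00 = $141,224.50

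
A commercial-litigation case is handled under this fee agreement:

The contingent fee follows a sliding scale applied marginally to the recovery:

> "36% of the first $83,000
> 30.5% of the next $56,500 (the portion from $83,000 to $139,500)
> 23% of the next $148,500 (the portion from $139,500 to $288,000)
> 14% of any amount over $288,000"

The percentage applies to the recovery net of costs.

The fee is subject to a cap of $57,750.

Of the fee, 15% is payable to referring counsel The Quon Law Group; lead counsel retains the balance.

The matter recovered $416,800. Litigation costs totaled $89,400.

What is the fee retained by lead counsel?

Fee base (net of costs): $416,800 − $89,400 = $327,400
First $83,000 at 36% = $29,880.00
Next $56,500 at 30.5% = $17,232.50
Next $148,500 at 23% = $34,155.00
Remaining $39,400 at 14% = $5,516.00
Fee: $29,880.00 + $17,232.50 + $34,155.00 + $5,516.00 = $86,783.50
$86,783.50 exceeds the $57,750 cap, so the fee is capped at $57,750.00.
Referral share: 15% of $57,750.00 = $8,662.50; lead counsel retains $57,750.00 − $8,662.50 = $49,087.50.

$49,087.50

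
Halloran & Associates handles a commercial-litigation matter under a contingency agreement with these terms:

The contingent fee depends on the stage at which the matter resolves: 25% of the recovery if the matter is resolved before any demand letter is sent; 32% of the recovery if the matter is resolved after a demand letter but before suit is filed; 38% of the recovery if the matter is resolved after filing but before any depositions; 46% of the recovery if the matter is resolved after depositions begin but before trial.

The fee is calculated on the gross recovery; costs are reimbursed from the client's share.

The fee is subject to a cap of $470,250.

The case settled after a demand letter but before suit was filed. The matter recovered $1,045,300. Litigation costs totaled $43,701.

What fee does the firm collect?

Fee base is the gross recovery, $1,045,300; costs are reimbursed separately.
The matter settled after a demand letter but before suit was filed, so the 32% rate applies.
$1,045,300 × 32% = $334,496.00
$334,496.00 is under the $470,250 cap.

$334,496.00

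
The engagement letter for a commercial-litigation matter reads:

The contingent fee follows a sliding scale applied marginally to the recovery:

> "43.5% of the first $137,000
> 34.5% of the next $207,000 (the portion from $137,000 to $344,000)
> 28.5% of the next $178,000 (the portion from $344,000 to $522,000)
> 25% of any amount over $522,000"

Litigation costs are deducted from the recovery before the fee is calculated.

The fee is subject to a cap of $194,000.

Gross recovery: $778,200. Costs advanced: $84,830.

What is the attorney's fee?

$194,000.00

Fee base (net of costs): $778,200 − $84,830 = $693,370
First $137,000 at 43.5% = $59,595.00
Next $207,000 at 34.5% = $71,415.00
Next $178,000 at 28.5% = $50,730.00
Remaining $171,370 at 25% = $42,842.50
Fee: $59,595.00 + $71,415.00 + $50,730.00 + $42,842.50 = $224,582.50
$224,582.50 exceeds the $194,000 cap, so the fee is capped at $194,000.00.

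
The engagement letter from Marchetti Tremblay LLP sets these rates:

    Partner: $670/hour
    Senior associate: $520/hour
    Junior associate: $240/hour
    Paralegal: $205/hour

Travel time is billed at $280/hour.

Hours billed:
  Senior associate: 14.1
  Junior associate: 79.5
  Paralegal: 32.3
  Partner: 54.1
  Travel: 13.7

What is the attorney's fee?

Partner: 54.1 × $670 = $36,247.00
Senior associate: 14.1 × $520 = $7,332.00
Junior associate: 79.5 × $240 = $19,080.00
Paralegal: 32.3 × $205 = $6,621.50
Subtotal: $36,247.00 + $7,332.00 + $19,080.00 + $6,621.50 = $69,280.50
Travel: 13.7 × $280 = $3,836.00
Total: $69,280.50 + $3,836.00 = $73,116.50

$73,116.50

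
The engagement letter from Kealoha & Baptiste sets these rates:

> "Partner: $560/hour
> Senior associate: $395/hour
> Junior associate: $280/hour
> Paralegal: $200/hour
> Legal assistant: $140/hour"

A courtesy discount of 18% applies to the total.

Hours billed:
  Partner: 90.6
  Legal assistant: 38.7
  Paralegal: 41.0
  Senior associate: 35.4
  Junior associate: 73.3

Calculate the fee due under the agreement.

Partner: 90.6 × $560 = $50,736.00
Senior associate: 35.4 × $395 = $13,983.00
Junior associate: 73.3 × $280 = $20,524.00
Paralegal: 41.0 × $200 = $8,200.00
Legal assistant: 38.7 × $140 = $5,418.00
Subtotal: $98,861.00
Less 18% discount: −$17,794.98
Total: $98,861.00 − $17,794.98 = $81,066.02

$81,066.02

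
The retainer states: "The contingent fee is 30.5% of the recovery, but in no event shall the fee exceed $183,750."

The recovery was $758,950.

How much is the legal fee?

30.5% of $758,950 = $231,479.75
That exceeds the $183,750 cap, so the fee is capped at $183,750.

$183,750.00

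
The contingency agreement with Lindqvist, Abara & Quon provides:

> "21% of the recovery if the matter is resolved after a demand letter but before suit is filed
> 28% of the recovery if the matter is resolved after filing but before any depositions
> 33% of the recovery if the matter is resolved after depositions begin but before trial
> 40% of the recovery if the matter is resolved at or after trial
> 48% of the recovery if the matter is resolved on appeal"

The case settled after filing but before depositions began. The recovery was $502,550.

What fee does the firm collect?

$140,714.00

The matter settled after filing but before depositions began, so the 28% rate applies.
$502,550 × 28% = $140,714.00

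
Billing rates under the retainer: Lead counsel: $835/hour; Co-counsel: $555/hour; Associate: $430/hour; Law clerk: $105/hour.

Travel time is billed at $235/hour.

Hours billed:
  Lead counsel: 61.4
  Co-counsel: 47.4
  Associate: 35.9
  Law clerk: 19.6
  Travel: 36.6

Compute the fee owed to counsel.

Lead counsel: 61.4 × $835 = $51,269.00
Co-counsel: 47.4 × $555 = $26,307.00
Associate: 35.9 × $430 = $15,437.00
Law clerk: 19.6 × $105 = $2,058.00
Subtotal: $51,269.00 + $26,307.00 + $15,437.00 + $2,058.00 = $95,071.00
Travel: 36.6 × $235 = $8,601.00
Total: $95,071.00 + $8,601.00 = $103,672.00

$103,672.00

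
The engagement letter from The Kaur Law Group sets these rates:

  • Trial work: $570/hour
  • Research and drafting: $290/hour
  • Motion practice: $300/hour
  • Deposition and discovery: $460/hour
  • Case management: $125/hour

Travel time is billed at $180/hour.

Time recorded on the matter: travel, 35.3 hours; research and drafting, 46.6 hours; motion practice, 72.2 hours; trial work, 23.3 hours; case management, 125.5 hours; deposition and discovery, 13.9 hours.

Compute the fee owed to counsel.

$76,890.50

Trial work: 23.3 × $570 = $13,281.00
Research and drafting: 46.6 × $290 = $13,514.00
Motion practice: 72.2 × $300 = $21,660.00
Deposition and discovery: 13.9 × $460 = $6,394.00
Case management: 125.5 × $125 = $15,687.50
Subtotal: $13,281.00 + $13,514.00 + $21,660.00 + $6,394.00 + $15,687.50 = $70,536.50
Travel: 35.3 × $180 = $6,354.00
Total: $70,536.50 + $6,354.00 = $76,890.50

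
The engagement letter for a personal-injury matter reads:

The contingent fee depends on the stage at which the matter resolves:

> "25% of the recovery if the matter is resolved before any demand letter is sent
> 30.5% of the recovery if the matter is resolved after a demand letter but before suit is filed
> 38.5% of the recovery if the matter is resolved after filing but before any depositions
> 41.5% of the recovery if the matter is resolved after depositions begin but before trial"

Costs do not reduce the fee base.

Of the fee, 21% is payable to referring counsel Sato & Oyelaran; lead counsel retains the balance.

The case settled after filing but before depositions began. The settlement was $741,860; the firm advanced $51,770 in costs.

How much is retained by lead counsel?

$225,636.72

Fee base is the gross recovery, $741,860; costs are reimbursed separately.
The matter settled after filing but before depositions began, so the 38.5% rate applies.
$741,860 × 38.5% = $285,616.10
Referral share: 21% of $285,616.10 = $59,979.38; lead counsel retains $285,616.10 − $59,979.38 = $225,636.72.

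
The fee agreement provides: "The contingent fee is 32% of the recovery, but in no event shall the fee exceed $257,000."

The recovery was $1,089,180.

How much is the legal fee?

$257,000.00

32% of $1,089,180 = $348,537.60
That exceeds the $257,000 cap, so the fee is capped at $257,000.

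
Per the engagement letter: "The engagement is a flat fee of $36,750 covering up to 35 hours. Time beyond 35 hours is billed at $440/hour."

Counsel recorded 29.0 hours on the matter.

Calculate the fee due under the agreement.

29.0 hours is within the 35-hour scope; only the flat fee applies.

$36,750.00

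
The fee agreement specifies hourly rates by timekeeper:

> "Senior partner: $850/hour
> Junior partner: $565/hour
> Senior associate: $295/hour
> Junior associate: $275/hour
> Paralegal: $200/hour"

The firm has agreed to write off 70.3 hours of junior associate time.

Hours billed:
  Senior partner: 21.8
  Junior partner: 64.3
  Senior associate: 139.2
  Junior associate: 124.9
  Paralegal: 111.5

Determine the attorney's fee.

Senior partner: 21.8 × $850 = $18,530.00
Junior partner: 64.3 × $565 = $36,329.50
Senior associate: 139.2 × $295 = $41,064.00
Junior associate: 124.9 × $275 = $34,347.50
Paralegal: 111.5 × $200 = $22,300.00
Subtotal: $152,571.00
Write-off: 70.3 × $275 = $19,332.50
Total: $152,571.00 − $19,332.50 = $133,238.50

$133,238.50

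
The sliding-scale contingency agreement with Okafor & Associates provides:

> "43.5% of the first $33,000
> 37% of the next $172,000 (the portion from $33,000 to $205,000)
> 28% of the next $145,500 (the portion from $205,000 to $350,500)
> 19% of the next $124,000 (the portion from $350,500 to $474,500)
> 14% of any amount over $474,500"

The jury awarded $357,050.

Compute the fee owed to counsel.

$119,979.50

First $33,000 at 43.5% = $14,355.00
Next $172,000 at 37% = $63,640.00
Next $145,500 at 28% = $40,740.00
Remaining $6,550 at 19% = $1,244.50
Fee: $14,355.00 + $63,640.00 + $40,740.00 + $1,244.50 = $119,979.50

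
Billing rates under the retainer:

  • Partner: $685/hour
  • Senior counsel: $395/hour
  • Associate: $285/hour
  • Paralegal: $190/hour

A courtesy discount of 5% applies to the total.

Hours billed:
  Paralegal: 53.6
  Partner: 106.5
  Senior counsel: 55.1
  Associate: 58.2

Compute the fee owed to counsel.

$115,413.60

Partner: 106.5 × $685 = $72,952.50
Senior counsel: 55.1 × $395 = $21,764.50
Associate: 58.2 × $285 = $16,587.00
Paralegal: 53.6 × $190 = $10,184.00
Subtotal: $121,488.00
Less 5% discount: −$6,074.40
Total: $121,488.00 − $6,074.40 = $115,413.60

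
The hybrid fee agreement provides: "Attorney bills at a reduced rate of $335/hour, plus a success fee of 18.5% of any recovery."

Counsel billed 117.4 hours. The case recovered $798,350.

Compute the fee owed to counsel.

Hourly: 117.4 × $335 = $39,329.00
Success fee: 18.5% of $798,350 = $147,694.75
Total: $39,329.00 + $147,694.75 = $187,023.75

$187,023.75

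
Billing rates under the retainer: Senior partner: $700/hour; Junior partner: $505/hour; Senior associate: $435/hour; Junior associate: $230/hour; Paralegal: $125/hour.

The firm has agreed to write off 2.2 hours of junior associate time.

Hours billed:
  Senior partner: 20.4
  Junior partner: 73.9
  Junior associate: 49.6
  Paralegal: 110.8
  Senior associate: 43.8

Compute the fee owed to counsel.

$95,404.50

Senior partner: 20.4 × $700 = $14,280.00
Junior partner: 73.9 × $505 = $37,319.50
Senior associate: 43.8 × $435 = $19,053.00
Junior associate: 49.6 × $230 = $11,408.00
Paralegal: 110.8 × $125 = $13,850.00
Subtotal: $95,910.50
Write-off: 2.2 × $230 = $506.00
Total: $95,910.50 − $506.00 = $95,404.50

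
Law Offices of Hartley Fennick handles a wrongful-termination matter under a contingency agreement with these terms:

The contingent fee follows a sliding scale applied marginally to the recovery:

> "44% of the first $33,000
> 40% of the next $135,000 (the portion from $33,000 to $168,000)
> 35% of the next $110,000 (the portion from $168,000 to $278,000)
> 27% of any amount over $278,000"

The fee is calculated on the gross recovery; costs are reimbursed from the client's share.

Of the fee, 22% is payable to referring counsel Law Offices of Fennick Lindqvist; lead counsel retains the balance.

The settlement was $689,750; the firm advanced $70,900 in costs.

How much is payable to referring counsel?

$48,002.35

Fee base is the gross recovery, $689,750; costs are reimbursed separately.
First $33,000 at 44% = $14,520.00
Next $135,000 at 40% = $54,000.00
Next $110,000 at 35% = $38,500.00
Remaining $411,750 at 27% = $111,172.50
Fee: $14,520.00 + $54,000.00 + $38,500.00 + $111,172.50 = $218,192.50
Referral share: 22% of $218,192.50 = $48,002.35; lead counsel retains $218,192.50 − $48,002.35 = $170,190.15.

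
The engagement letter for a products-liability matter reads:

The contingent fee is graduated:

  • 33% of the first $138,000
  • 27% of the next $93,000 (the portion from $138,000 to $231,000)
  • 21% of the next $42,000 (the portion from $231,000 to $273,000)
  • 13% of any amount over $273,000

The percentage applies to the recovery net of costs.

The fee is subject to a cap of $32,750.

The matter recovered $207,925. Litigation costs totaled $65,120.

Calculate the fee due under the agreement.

Fee base (net of costs): $207,925 − $65,120 = $142,805
First $138,000 at 33% = $45,540.00
Remaining $4,805 at 27% = $1,297.35
Fee: $45,540.00 + $1,297.35 = $46,837.35
$46,837.35 exceeds the $32,750 cap, so the fee is capped at $32,750.00.

$32,750.00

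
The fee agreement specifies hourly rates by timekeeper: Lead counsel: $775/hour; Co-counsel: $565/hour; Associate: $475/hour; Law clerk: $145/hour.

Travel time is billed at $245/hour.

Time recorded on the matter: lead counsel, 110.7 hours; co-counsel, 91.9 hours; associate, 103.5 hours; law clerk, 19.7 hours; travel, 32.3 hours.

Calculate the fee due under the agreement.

Lead counsel: 110.7 × $775 = $85,792.50
Co-counsel: 91.9 × $565 = $51,923.50
Associate: 103.5 × $475 = $49,162.50
Law clerk: 19.7 × $145 = $2,856.50
Subtotal: $85,792.50 + $51,923.50 + $49,162.50 + $2,856.50 = $189,735.00
Travel: 32.3 × $245 = $7,913.50
Total: $189,735.00 + $7,913.50 = $197,648.50

$197,648.50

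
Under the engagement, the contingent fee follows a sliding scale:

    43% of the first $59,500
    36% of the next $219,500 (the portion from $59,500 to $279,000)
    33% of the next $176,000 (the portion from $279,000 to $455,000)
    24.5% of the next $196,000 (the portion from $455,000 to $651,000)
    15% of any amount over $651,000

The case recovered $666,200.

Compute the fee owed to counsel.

First $59,500 at 43% = $25,585.00
Next $219,500 at 36% = $79,020.00
Next $176,000 at 33% = $58,080.00
Next $196,000 at 24.5% = $48,020.00
Remaining $15,200 at 15% = $2,280.00
Fee: $25,585.00 + $79,020.00 + $58,080.00 + $48,020.00 + $2,280.00 = $212,985.00

$212,985.00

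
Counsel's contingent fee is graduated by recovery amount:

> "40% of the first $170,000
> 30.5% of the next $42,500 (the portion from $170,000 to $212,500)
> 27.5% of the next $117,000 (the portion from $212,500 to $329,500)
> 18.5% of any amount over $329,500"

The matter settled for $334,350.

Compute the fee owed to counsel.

$114,034.75

First $170,000 at 40% = $68,000.00
Next $42,500 at 30.5% = $12,962.50
Next $117,000 at 27.5% = $32,175.00
Remaining $4,850 at 18.5% = $897.25
Fee: $68,000.00 + $12,962.50 + $32,175.00 + $897.25 = $114,034.75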